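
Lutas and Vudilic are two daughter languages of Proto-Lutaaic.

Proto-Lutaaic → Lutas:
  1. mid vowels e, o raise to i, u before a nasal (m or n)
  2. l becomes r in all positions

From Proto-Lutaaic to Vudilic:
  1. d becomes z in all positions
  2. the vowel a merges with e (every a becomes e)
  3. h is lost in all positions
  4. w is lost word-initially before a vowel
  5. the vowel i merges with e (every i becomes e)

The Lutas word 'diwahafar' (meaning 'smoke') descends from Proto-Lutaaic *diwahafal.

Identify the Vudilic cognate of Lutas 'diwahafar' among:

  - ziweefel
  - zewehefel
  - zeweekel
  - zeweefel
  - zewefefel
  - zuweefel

Vudilic: *diwahafal
  diwahafal → ziwahafal   [unconditioned shift]
  ziwahafal → ziwehefel   [vowel merger]
  ziwehefel → ziweefel   [h-loss]
  ziweefel (rule 4 does not apply)
  ziweefel → zeweefel   [vowel merger]
  giving Vudilic zeweefel.
The other candidates each miss or misapply at least one Vudilic change.

zeweefel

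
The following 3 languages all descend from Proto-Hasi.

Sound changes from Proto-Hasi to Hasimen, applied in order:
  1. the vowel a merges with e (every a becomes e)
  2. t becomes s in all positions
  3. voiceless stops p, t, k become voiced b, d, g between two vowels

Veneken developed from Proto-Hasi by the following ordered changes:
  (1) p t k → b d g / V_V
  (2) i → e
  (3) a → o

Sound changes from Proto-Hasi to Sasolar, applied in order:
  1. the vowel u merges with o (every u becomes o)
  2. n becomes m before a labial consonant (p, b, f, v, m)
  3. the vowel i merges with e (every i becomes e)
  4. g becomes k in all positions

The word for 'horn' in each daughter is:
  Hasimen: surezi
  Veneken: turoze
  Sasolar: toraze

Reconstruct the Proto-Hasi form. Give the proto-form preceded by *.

Position 2: Hasimen has u, Veneken has u, Sasolar has o. Hasimen preserves u here (none of its changes turn any other segment into u), so the proto-segment is *u.
Position 1: Hasimen has s, Veneken has t, Sasolar has t. Veneken preserves t here (none of its changes turn any other segment into t), so the proto-segment is *t.
Verify the candidate proto-form against each daughter:
Hasimen: start from *turazi.
  rule 1 (vowel merger): turazi → turezi
  rule 2 (unconditioned shift): turezi → surezi
  rule 3: no change — surezi
  ⇒ Hasimen surezi
Veneken: start from *turazi.
  rule 1: no change — turazi
  rule 2 (vowel merger): turazi → turaze
  rule 3 (vowel merger): turaze → turoze
  ⇒ Veneken turoze
Sasolar: start from *turazi.
  rule 1 (vowel merger): turazi → torazi
  rule 2: no change — torazi
  rule 3 (vowel merger): torazi → toraze
  rule 4: no change — toraze
  ⇒ Sasolar toraze
Only *turazi yields all of Hasimen surezi, Veneken turoze, Sasolar toraze.

*turazi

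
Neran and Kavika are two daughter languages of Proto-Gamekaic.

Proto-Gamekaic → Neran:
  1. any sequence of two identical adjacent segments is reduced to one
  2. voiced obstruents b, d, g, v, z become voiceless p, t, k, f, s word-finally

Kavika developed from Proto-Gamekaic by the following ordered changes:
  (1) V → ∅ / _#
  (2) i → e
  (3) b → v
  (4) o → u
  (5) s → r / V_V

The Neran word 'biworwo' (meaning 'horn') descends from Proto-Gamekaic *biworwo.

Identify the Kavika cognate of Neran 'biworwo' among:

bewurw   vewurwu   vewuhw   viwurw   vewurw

vewurw

Kavika: start from *biworwo.
  rule 1 (apocope): biworwo → biworw
  rule 2 (vowel merger): biworw → beworw
  rule 3 (unconditioned shift): beworw → veworw
  rule 4 (vowel merger): veworw → vewurw
  rule 5: no change — vewurw
  ⇒ Kavika vewurw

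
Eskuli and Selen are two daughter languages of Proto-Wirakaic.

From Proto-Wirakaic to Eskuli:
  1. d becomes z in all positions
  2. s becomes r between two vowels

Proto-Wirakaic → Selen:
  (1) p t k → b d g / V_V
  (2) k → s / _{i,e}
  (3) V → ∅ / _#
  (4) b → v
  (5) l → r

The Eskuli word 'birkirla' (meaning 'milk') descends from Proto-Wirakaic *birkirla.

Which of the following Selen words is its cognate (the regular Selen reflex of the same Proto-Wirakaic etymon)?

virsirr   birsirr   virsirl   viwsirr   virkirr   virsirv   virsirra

Selen: start from *birkirla.
  rule 1: no change — birkirla
  rule 2 (palatalisation): birkirla → birsirla
  rule 3 (apocope): birsirla → birsirl
  rule 4 (unconditioned shift): birsirl → virsirl
  rule 5 (unconditioned shift): virsirl → virsirr
  ⇒ Selen virsirr
Among the options, 'virsirr' alone shows every Selen change applied in order.

virsirr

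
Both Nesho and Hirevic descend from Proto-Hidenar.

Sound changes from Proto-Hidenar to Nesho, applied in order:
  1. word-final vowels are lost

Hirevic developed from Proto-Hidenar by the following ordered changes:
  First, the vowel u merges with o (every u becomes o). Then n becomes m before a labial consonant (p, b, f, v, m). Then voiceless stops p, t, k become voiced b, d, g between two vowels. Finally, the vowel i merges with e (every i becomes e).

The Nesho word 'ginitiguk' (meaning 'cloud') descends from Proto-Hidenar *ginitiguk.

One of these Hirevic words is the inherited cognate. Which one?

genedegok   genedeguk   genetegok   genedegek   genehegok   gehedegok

Hirevic: start from *ginitiguk.
  rule 1 (vowel merger): ginitiguk → ginitigok
  rule 2: no change — ginitigok
  rule 3 (intervocalic voicing): ginitigok → ginidigok
  rule 4 (vowel merger): ginidigok → genedegok
  ⇒ Hirevic genedegok
The other candidates each miss or misapply at least one Hirevic change.

genedegok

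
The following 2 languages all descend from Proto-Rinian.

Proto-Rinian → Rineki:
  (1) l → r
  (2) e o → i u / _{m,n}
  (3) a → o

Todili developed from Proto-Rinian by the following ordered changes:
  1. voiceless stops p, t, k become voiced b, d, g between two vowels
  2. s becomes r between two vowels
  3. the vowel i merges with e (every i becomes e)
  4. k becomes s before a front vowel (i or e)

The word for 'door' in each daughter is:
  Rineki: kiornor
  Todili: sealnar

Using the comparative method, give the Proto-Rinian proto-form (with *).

Position 6: Rineki has o, Todili has a. Todili preserves a here (none of its changes turn any other segment into a), so the proto-segment is *a.
Position 3: Rineki has o, Todili has a. Todili preserves a here (none of its changes turn any other segment into a), so the proto-segment is *a.
Verify the candidate proto-form against each daughter:
Rineki: *kialnar > kiarnar > kiornor  (by unconditioned shift, vowel merger)
Todili: *kialnar > kealnar > sealnar  (by vowel merger, palatalisation)
No other proto-form is consistent with every reflex, so the reconstruction is *kialnar.

*kialnar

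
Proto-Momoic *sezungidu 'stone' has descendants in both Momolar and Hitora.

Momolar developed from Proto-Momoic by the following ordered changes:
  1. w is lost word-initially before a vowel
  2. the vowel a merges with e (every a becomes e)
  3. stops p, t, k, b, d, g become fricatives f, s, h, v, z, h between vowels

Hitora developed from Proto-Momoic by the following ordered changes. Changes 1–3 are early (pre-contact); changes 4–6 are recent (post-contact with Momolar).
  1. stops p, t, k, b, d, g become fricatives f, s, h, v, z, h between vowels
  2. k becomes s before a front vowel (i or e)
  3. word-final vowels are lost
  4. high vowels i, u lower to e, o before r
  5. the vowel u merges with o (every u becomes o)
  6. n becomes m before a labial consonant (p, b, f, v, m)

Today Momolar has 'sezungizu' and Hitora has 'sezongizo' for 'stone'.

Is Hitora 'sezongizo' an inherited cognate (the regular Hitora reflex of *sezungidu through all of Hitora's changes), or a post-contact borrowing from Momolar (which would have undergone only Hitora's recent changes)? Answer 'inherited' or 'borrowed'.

If inherited, *sezungidu would pass through all of Hitora's changes:
Hitora: start from *sezungidu.
  rule 1 (intervocalic lenition): sezungidu → sezungizu
  rule 2: no change — sezungizu
  rule 3 (apocope): sezungizu → sezungiz
  rule 4: no change — sezungiz
  rule 5 (vowel merger): sezungiz → sezongiz
  rule 6: no change — sezongiz
  ⇒ Hitora sezongiz
If borrowed from Momolar 'sezungizu' after the early changes, it would undergo only the recent ones:
  rule 4 (pre-rhotic lowering): no change (sezungizu)
  rule 5 (vowel merger): sezungizu → sezongizo
  rule 6 (nasal place assimilation): no change (sezongizo)
  ⇒ as a loan: sezongizo
Hitora 'sezongizo' matches the loan outcome 'sezongizo', not the inherited 'sezongiz' — it skipped the early Hitora changes, so it was borrowed from Momolar.

borrowed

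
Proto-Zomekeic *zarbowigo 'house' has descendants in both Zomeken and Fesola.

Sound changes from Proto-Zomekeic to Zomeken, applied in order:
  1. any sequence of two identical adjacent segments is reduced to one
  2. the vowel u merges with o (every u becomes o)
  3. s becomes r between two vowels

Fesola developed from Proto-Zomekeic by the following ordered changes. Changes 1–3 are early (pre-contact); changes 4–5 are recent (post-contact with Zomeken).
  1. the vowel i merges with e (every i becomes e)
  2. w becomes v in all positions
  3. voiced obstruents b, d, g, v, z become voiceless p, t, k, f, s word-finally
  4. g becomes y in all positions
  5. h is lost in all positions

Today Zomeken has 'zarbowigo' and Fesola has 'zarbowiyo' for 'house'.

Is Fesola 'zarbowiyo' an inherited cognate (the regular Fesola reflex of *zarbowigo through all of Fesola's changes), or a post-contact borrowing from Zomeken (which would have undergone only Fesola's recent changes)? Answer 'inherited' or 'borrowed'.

If inherited, *zarbowigo would pass through all of Fesola's changes:
Fesola: *zarbowigo > zarbowego > zarbovego > zarboveyo  (by vowel merger, unconditioned shift, unconditioned shift)
If borrowed from Zomeken 'zarbowigo' after the early changes, it would undergo only the recent ones:
  rule 4 (unconditioned shift): zarbowigo → zarbowiyo
  rule 5 (h-loss): no change (zarbowiyo)
  ⇒ as a loan: zarbowiyo
Fesola 'zarbowiyo' matches the loan outcome 'zarbowiyo', not the inherited 'zarboveyo' — it skipped the early Fesola changes, so it was borrowed from Zomeken.

borrowed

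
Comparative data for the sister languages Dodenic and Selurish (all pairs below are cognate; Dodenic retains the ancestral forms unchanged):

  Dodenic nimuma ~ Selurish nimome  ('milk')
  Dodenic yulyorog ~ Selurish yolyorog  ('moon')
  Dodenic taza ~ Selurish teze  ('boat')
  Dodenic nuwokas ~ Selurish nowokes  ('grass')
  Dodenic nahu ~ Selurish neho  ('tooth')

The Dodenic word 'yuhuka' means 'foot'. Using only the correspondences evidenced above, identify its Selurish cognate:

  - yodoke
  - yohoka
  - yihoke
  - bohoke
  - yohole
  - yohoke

yohoke

yulyorog ~ yolyorog, nuwokas ~ nowokes — Dodenic u corresponds to Selurish o after a consonant, before a consonant other than r, m, n, p, b, f, v.
nimuma ~ nimome, taza ~ teze — Dodenic a corresponds to Selurish e word-finally.
Applying these to Dodenic 'yuhuka':
  yuhuka → yohuka   (u→o after a consonant, before a consonant other than r, m, n, p, b, f, v)
  yohuka → yohoka   (u→o after a consonant, before a consonant other than r, m, n, p, b, f, v)
  yohoka → yohoke   (a→e word-finally)
So the Selurish cognate is 'yohoke'.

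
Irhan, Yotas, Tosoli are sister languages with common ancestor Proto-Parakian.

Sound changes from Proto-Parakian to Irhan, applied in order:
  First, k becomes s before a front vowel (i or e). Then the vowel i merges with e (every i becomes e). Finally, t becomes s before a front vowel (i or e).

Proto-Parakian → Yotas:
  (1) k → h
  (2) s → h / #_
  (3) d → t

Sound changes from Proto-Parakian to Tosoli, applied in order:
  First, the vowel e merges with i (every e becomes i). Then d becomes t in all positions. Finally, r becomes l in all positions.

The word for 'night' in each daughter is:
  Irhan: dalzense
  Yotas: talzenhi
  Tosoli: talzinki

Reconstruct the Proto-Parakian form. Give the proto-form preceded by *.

Position 8: Irhan has e, Yotas has i, Tosoli has i. Yotas preserves i here (none of its changes turn any other segment into i), so the proto-segment is *i.
Position 5: Irhan has e, Yotas has e, Tosoli has i. Yotas preserves e here (none of its changes turn any other segment into e), so the proto-segment is *e.
Continuing position by position gives *dalzenki; check it forward:
Irhan: *dalzenki
  dalzenki → dalzensi   [palatalisation]
  dalzensi → dalzense   [vowel merger]
  dalzense (rule 3 does not apply)
  giving Irhan dalzense.
Yotas: *dalzenki
  dalzenki → dalzenhi   [unconditioned shift]
  dalzenhi (rule 2 does not apply)
  dalzenhi → talzenhi   [unconditioned shift]
  giving Yotas talzenhi.
Tosoli: *dalzenki > dalzinki > talzinki  (by vowel merger, unconditioned shift)
*dalzenki is the unique common source.

*dalzenki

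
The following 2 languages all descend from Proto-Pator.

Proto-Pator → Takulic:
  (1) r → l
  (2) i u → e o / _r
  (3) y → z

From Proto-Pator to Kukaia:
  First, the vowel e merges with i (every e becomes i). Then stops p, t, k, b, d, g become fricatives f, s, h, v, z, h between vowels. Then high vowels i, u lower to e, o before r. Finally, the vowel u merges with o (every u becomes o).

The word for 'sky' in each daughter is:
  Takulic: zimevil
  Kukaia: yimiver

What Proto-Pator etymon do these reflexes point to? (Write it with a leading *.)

Position 6: Takulic has i, Kukaia has e. Takulic preserves i here (none of its changes turn any other segment into i), so the proto-segment is *i.
Position 1: Takulic has z, Kukaia has y. Kukaia preserves y here (none of its changes turn any other segment into y), so the proto-segment is *y.
Position 7: Takulic has l, Kukaia has r. Kukaia preserves r here (none of its changes turn any other segment into r), so the proto-segment is *r.
This points to *yimevir. Verify forward in each daughter:
Takulic: start from *yimevir.
  rule 1 (unconditioned shift): yimevir → yimevil
  rule 2: no change — yimevil
  rule 3 (unconditioned shift): yimevil → zimevil
  ⇒ Takulic zimevil
Kukaia: start from *yimevir.
  rule 1 (vowel merger): yimevir → yimivir
  rule 2: no change — yimivir
  rule 3 (pre-rhotic lowering): yimivir → yimiver
  rule 4: no change — yimiver
  ⇒ Kukaia yimiver
*yimevir is the unique common source.

*yimevir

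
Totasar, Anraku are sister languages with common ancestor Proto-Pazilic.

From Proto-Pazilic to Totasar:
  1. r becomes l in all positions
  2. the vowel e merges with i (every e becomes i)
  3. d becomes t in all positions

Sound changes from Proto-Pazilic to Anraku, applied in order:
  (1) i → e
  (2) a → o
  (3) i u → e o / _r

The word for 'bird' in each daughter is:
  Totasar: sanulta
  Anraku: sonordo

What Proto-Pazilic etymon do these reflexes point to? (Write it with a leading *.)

Position 6: Totasar has t, Anraku has d. Anraku preserves d here (none of its changes turn any other segment into d), so the proto-segment is *d.
Position 2: Totasar has a, Anraku has o. Totasar preserves a here (none of its changes turn any other segment into a), so the proto-segment is *a.
This points to *sanurda. Verify forward in each daughter:
Totasar: start from *sanurda.
  rule 1 (unconditioned shift): sanurda → sanulda
  rule 2: no change — sanulda
  rule 3 (unconditioned shift): sanulda → sanulta
  ⇒ Totasar sanulta
Anraku: *sanurda
  sanurda (rule 1 does not apply)
  sanurda → sonurdo   [vowel merger]
  sonurdo → sonordo   [pre-rhotic lowering]
  giving Anraku sonordo.
Only *sanurda yields all of Totasar sanulta, Anraku sonordo.

*sanurda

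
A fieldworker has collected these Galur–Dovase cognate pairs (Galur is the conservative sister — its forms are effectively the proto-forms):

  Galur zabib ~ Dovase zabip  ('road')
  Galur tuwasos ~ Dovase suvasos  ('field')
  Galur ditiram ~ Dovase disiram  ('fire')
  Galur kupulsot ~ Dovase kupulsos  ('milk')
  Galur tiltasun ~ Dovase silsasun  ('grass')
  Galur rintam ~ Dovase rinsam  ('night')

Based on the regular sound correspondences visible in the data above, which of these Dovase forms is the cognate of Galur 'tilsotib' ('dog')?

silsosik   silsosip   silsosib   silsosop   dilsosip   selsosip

silsosip

tiltasun ~ silsasun — Galur t corresponds to Dovase s word-initially before a front vowel.
ditiram ~ disiram — Galur t corresponds to Dovase s between vowels (before a front vowel).
zabib ~ zabip — Galur b corresponds to Dovase p word-finally.
Applying these to Galur 'tilsotib':
  tilsotib → silsotib   (t→s word-initially before a front vowel)
  silsotib → silsosib   (t→s between vowels (before a front vowel))
  silsosib → silsosip   (b→p word-finally)
So the Dovase cognate is 'silsosip'.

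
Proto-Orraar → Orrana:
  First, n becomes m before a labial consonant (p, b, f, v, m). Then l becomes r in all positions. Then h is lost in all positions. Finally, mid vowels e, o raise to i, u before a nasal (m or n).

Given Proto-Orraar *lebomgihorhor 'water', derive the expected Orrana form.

rebumgioror

Orrana: start from *lebomgihorhor.
  rule 1: no change — lebomgihorhor
  rule 2 (unconditioned shift): lebomgihorhor → rebomgihorhor
  rule 3 (h-loss): rebomgihorhor → rebomgioror
  rule 4 (pre-nasal raising): rebomgioror → rebumgioror
  ⇒ Orrana rebumgioror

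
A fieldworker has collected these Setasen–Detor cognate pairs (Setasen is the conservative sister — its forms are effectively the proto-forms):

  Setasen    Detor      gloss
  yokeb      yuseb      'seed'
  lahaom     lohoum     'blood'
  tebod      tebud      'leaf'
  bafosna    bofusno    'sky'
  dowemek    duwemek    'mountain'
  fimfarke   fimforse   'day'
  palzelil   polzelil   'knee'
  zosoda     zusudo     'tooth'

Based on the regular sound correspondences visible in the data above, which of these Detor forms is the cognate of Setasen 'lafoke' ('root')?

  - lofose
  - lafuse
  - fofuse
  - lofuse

bafosna ~ bofusno — Setasen a corresponds to Detor o after a consonant, before a labial obstruent.
yokeb ~ yuseb, tebod ~ tebud — Setasen o corresponds to Detor u after a consonant, before a consonant other than r, m, n, p, b, f, v.
yokeb ~ yuseb — Setasen k corresponds to Detor s between vowels (before a front vowel).
Applying these to Setasen 'lafoke':
  lafoke → lofoke   (a→o after a consonant, before a labial obstruent)
  lofoke → lofuke   (o→u after a consonant, before a consonant other than r, m, n, p, b, f, v)
  lofuke → lofuse   (k→s between vowels (before a front vowel))
So the Detor cognate is 'lofuse'.

lofuse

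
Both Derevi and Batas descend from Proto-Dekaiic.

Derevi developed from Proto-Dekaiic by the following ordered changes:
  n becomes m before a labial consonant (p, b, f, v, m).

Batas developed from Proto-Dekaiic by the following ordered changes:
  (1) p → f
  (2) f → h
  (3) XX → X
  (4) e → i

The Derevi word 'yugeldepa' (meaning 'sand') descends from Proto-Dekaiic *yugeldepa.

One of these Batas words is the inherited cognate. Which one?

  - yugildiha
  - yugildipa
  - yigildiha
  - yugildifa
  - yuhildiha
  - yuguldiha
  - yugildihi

yugildiha

Batas: start from *yugeldepa.
  rule 1 (unconditioned shift): yugeldepa → yugeldefa
  rule 2 (unconditioned shift): yugeldefa → yugeldeha
  rule 3: no change — yugeldeha
  rule 4 (vowel merger): yugeldeha → yugildiha
  ⇒ Batas yugildiha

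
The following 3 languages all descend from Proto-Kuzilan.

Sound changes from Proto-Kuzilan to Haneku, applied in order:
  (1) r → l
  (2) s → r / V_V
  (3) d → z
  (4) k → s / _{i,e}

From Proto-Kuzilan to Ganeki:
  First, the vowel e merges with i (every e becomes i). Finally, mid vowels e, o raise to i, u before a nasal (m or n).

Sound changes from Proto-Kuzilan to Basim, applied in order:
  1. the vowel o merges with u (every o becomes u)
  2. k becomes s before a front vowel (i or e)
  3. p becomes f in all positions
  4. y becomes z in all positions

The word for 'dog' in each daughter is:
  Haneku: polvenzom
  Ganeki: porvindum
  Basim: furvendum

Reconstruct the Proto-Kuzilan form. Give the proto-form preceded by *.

Position 3: Haneku has l, Ganeki has r, Basim has r. Ganeki preserves r here (none of its changes turn any other segment into r), so the proto-segment is *r.
Position 1: Haneku has p, Ganeki has p, Basim has f. Haneku preserves p here (none of its changes turn any other segment into p), so the proto-segment is *p.
Position 5: Haneku has e, Ganeki has i, Basim has e. Haneku preserves e here (none of its changes turn any other segment into e), so the proto-segment is *e.
Verify the candidate proto-form against each daughter:
Haneku: *porvendom > polvendom > polvenzom  (by unconditioned shift, unconditioned shift)
Ganeki: start from *porvendom.
  rule 1 (vowel merger): porvendom → porvindom
  rule 2 (pre-nasal raising): porvindom → porvindum
  ⇒ Ganeki porvindum
Basim: *porvendom > purvendum > furvendum  (by vowel merger, unconditioned shift)
Only *porvendom yields all of Haneku polvenzom, Ganeki porvindum, Basim furvendum.

*porvendom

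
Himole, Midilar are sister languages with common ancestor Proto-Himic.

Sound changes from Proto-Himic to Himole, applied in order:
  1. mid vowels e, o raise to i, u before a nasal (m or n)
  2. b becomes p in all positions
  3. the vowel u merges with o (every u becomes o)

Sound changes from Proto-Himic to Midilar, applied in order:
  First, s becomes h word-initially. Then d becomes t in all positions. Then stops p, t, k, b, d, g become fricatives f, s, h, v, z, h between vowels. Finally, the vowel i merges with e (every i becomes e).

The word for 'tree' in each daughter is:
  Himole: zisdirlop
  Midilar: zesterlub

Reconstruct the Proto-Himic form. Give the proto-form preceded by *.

*zisdirlub

Position 4: Himole has d, Midilar has t. Himole preserves d here (none of its changes turn any other segment into d), so the proto-segment is *d.
Position 2: Himole has i, Midilar has e. Taking the neighbouring segments as reconstructed: Himole i can only go back to *i; Midilar e could go back to *e or *i — the one source consistent with every daughter is *i.
This points to *zisdirlub. Verify forward in each daughter:
Himole: *zisdirlub > zisdirlup > zisdirlop  (by unconditioned shift, vowel merger)
Midilar: start from *zisdirlub.
  rule 1: no change — zisdirlub
  rule 2 (unconditioned shift): zisdirlub → zistirlub
  rule 3: no change — zistirlub
  rule 4 (vowel merger): zistirlub → zesterlub
  ⇒ Midilar zesterlub
No other proto-form is consistent with every reflex, so the reconstruction is *zisdirlub.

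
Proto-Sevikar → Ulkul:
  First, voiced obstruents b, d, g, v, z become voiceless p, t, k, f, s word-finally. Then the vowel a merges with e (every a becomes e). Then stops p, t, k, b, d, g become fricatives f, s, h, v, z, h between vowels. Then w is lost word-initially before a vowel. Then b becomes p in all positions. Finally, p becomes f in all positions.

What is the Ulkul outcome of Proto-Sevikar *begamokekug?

fehemohehuk

Ulkul: start from *begamokekug.
  rule 1 (final devoicing): begamokekug → begamokekuk
  rule 2 (vowel merger): begamokekuk → begemokekuk
  rule 3 (intervocalic lenition): begemokekuk → behemohehuk
  rule 4: no change — behemohehuk
  rule 5 (unconditioned shift): behemohehuk → pehemohehuk
  rule 6 (unconditioned shift): pehemohehuk → fehemohehuk
  ⇒ Ulkul fehemohehuk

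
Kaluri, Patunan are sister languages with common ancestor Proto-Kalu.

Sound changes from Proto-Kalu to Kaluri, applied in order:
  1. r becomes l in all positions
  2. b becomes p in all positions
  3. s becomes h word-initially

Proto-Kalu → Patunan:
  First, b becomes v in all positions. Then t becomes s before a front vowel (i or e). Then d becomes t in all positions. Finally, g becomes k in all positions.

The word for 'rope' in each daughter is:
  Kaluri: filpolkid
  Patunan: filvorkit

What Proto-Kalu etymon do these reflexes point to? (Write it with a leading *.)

Position 4: Kaluri has p, Patunan has v. Taking the neighbouring segments as reconstructed: Kaluri p could go back to *p or *b; Patunan v could go back to *b or *v — the one source consistent with every daughter is *b.
Position 6: Kaluri has l, Patunan has r. Patunan preserves r here (none of its changes turn any other segment into r), so the proto-segment is *r.
Position 9: Kaluri has d, Patunan has t. Kaluri preserves d here (none of its changes turn any other segment into d), so the proto-segment is *d.
The remaining positions agree across the daughters. Check the candidate against every language:
Kaluri: *filborkid
  filborkid → filbolkid   [unconditioned shift]
  filbolkid → filpolkid   [unconditioned shift]
  filpolkid (rule 3 does not apply)
  giving Kaluri filpolkid.
Patunan: start from *filborkid.
  rule 1 (unconditioned shift): filborkid → filvorkid
  rule 2: no change — filvorkid
  rule 3 (unconditioned shift): filvorkid → filvorkit
  rule 4: no change — filvorkit
  ⇒ Patunan filvorkit
*filborkid is the unique common source.

*filborkid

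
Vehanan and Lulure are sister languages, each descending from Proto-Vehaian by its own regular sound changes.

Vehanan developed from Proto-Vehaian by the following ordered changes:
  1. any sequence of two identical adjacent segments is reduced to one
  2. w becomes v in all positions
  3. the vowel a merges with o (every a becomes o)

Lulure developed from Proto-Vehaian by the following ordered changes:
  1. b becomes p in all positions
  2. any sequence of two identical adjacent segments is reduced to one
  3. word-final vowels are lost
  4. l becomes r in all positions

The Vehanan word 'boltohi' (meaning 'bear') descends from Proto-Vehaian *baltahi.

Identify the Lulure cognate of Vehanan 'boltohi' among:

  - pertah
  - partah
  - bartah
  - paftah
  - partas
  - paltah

partah

Lulure: start from *baltahi.
  rule 1 (unconditioned shift): baltahi → paltahi
  rule 2: no change — paltahi
  rule 3 (apocope): paltahi → paltah
  rule 4 (unconditioned shift): paltah → partah
  ⇒ Lulure partah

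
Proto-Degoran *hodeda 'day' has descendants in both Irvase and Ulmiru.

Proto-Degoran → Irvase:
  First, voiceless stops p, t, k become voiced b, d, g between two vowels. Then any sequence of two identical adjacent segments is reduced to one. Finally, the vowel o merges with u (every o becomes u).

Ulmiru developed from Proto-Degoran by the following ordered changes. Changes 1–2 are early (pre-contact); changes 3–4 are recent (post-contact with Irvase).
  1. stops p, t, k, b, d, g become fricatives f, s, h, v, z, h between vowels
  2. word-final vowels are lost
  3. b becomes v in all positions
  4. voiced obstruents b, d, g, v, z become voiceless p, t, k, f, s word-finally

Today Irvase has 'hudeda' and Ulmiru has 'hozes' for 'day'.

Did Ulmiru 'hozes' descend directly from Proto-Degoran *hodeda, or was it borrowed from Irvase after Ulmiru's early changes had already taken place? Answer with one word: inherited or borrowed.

inherited

If inherited, *hodeda would pass through all of Ulmiru's changes:
Ulmiru: *hodeda
  hodeda → hozeza   [intervocalic lenition]
  hozeza → hozez   [apocope]
  hozez (rule 3 does not apply)
  hozez → hozes   [final devoicing]
  giving Ulmiru hozes.
If borrowed from Irvase 'hudeda' after the early changes, it would undergo only the recent ones:
  rule 3 (unconditioned shift): no change (hudeda)
  rule 4 (final devoicing): no change (hudeda)
  ⇒ as a loan: hudeda
Ulmiru 'hozes' matches the inherited outcome exactly, so it is an inherited cognate, not a loan.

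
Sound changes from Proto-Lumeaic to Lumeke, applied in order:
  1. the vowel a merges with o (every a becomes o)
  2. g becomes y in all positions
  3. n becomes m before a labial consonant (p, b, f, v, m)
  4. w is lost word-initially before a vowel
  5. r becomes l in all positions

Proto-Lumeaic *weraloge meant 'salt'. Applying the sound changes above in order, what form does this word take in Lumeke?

Lumeke: *weraloge > werologe > weroloye > eroloye > eloloye  (by vowel merger, unconditioned shift, glide loss, unconditioned shift)

eloloye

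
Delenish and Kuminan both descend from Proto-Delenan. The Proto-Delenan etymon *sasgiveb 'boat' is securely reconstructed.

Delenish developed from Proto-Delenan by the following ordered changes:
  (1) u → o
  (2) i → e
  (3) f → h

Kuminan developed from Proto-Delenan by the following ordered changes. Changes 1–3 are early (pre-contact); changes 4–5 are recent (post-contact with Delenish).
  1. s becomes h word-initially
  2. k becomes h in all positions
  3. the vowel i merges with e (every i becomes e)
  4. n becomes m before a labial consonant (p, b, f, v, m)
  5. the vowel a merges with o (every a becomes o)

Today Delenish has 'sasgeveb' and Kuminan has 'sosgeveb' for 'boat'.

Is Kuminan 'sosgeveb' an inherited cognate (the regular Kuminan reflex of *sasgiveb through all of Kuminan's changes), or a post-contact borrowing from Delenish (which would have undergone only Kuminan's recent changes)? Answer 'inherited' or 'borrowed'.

If inherited, *sasgiveb would pass through all of Kuminan's changes:
Kuminan: *sasgiveb
  sasgiveb → hasgiveb   [debuccalisation]
  hasgiveb (rule 2 does not apply)
  hasgiveb → hasgeveb   [vowel merger]
  hasgeveb (rule 4 does not apply)
  hasgeveb → hosgeveb   [vowel merger]
  giving Kuminan hosgeveb.
If borrowed from Delenish 'sasgeveb' after the early changes, it would undergo only the recent ones:
  rule 4 (nasal place assimilation): no change (sasgeveb)
  rule 5 (vowel merger): sasgeveb → sosgeveb
  ⇒ as a loan: sosgeveb
Kuminan 'sosgeveb' matches the loan outcome 'sosgeveb', not the inherited 'hosgeveb' — it skipped the early Kuminan changes, so it was borrowed from Delenish.

borrowed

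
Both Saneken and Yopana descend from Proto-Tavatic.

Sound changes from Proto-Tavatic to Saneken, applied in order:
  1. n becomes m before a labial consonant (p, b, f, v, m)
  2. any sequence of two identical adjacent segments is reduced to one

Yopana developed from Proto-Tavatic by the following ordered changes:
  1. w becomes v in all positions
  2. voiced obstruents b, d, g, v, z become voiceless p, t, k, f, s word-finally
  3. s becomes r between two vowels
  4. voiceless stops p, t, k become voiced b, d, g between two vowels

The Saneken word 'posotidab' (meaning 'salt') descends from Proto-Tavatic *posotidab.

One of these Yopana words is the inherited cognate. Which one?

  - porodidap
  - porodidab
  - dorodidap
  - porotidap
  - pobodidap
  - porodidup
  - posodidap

Yopana: *posotidab
  posotidab (rule 1 does not apply)
  posotidab → posotidap   [final devoicing]
  posotidap → porotidap   [rhotacism]
  porotidap → porodidap   [intervocalic voicing]
  giving Yopana porodidap.
Only 'porodidap' matches the regular Yopana development of *posotidab.

porodidap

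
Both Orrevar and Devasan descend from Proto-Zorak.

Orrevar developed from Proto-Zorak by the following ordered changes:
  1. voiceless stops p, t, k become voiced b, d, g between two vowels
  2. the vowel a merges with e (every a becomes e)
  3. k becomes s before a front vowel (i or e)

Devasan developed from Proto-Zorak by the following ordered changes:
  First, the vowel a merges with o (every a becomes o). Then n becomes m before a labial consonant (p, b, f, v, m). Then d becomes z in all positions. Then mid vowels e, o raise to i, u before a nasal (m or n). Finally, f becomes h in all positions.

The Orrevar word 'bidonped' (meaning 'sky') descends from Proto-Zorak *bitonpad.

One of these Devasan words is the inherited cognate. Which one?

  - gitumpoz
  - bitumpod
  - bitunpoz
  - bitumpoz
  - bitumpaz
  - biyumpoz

Devasan: start from *bitonpad.
  rule 1 (vowel merger): bitonpad → bitonpod
  rule 2 (nasal place assimilation): bitonpod → bitompod
  rule 3 (unconditioned shift): bitompod → bitompoz
  rule 4 (pre-nasal raising): bitompoz → bitumpoz
  rule 5: no change — bitumpoz
  ⇒ Devasan bitumpoz
The other candidates each miss or misapply at least one Devasan change.

bitumpoz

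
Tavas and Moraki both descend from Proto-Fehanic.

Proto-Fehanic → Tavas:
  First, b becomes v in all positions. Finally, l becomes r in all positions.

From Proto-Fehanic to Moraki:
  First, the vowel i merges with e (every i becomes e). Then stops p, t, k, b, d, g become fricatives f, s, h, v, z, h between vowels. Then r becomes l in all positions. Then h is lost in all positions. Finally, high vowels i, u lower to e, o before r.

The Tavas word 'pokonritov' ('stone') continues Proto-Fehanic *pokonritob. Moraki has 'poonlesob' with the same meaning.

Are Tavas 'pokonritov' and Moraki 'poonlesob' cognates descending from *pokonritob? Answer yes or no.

Derive the expected Moraki reflex of *pokonritob:
Moraki: *pokonritob
  pokonritob → pokonretob   [vowel merger]
  pokonretob → pohonresob   [intervocalic lenition]
  pohonresob → pohonlesob   [unconditioned shift]
  pohonlesob → poonlesob   [h-loss]
  poonlesob (rule 5 does not apply)
  giving Moraki poonlesob.
Moraki 'poonlesob' matches the regular reflex exactly, so the pair is cognate.

yes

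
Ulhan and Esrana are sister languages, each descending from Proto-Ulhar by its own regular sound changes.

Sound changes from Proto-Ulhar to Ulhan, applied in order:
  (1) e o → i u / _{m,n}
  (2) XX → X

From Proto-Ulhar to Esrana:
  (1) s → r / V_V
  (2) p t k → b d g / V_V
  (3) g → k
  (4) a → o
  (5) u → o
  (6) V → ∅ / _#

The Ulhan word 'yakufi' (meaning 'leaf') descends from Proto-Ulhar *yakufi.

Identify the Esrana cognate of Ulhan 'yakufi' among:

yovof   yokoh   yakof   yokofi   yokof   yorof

Esrana: *yakufi
  yakufi (rule 1 does not apply)
  yakufi → yagufi   [intervocalic voicing]
  yagufi → yakufi   [unconditioned shift]
  yakufi → yokufi   [vowel merger]
  yokufi → yokofi   [vowel merger]
  yokofi → yokof   [apocope]
  giving Esrana yokof.
Among the options, 'yokof' alone shows every Esrana change applied in order.

yokof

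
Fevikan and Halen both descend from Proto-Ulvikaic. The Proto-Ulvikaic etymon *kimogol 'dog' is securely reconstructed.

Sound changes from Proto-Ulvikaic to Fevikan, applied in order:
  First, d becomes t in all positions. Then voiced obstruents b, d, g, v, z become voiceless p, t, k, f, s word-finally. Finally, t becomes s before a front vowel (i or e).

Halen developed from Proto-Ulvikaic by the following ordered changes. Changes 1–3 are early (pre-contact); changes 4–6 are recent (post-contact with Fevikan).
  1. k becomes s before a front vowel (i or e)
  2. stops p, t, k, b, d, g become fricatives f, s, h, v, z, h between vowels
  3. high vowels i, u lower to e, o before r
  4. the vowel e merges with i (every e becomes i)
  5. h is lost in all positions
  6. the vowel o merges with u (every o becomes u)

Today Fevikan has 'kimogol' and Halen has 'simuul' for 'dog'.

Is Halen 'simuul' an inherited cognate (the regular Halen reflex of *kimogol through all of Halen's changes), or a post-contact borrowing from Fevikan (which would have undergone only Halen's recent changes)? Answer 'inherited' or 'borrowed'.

inherited

If inherited, *kimogol would pass through all of Halen's changes:
Halen: start from *kimogol.
  rule 1 (palatalisation): kimogol → simogol
  rule 2 (intervocalic lenition): simogol → simohol
  rule 3: no change — simohol
  rule 4: no change — simohol
  rule 5 (h-loss): simohol → simool
  rule 6 (vowel merger): simool → simuul
  ⇒ Halen simuul
If borrowed from Fevikan 'kimogol' after the early changes, it would undergo only the recent ones:
  rule 4 (vowel merger): no change (kimogol)
  rule 5 (h-loss): no change (kimogol)
  rule 6 (vowel merger): kimogol → kimugul
  ⇒ as a loan: kimugul
Halen 'simuul' matches the inherited outcome exactly, so it is an inherited cognate, not a loan.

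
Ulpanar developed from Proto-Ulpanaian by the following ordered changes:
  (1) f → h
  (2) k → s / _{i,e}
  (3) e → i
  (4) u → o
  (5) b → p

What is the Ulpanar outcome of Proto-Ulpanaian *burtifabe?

Ulpanar: *burtifabe > burtihabe > burtihabi > bortihabi > portihapi  (by unconditioned shift, vowel merger, vowel merger, unconditioned shift)

portihapi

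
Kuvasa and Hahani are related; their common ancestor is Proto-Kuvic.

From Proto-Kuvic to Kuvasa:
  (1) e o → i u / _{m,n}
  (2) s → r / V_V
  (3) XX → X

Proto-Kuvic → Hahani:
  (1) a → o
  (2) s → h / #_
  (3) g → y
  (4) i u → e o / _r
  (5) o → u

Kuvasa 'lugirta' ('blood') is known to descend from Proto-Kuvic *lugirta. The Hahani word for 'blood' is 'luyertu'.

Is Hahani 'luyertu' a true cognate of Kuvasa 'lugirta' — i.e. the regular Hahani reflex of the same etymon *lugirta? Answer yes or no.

Derive the expected Hahani reflex of *lugirta:
Hahani: start from *lugirta.
  rule 1 (vowel merger): lugirta → lugirto
  rule 2: no change — lugirto
  rule 3 (unconditioned shift): lugirto → luyirto
  rule 4 (pre-rhotic lowering): luyirto → luyerto
  rule 5 (vowel merger): luyerto → luyertu
  ⇒ Hahani luyertu
Hahani 'luyertu' matches the regular reflex exactly, so the pair is cognate.

yes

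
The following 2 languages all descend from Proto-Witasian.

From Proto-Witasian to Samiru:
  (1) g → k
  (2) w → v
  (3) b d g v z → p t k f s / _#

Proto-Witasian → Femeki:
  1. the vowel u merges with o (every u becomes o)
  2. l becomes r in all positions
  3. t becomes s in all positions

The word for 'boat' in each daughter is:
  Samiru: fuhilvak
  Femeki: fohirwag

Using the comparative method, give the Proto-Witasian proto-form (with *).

*fuhilwag

Position 2: Samiru has u, Femeki has o. Samiru preserves u here (none of its changes turn any other segment into u), so the proto-segment is *u.
Position 6: Samiru has v, Femeki has w. Femeki preserves w here (none of its changes turn any other segment into w), so the proto-segment is *w.
Verify the candidate proto-form against each daughter:
Samiru: start from *fuhilwag.
  rule 1 (unconditioned shift): fuhilwag → fuhilwak
  rule 2 (unconditioned shift): fuhilwak → fuhilvak
  rule 3: no change — fuhilvak
  ⇒ Samiru fuhilvak
Femeki: start from *fuhilwag.
  rule 1 (vowel merger): fuhilwag → fohilwag
  rule 2 (unconditioned shift): fohilwag → fohirwag
  rule 3: no change — fohirwag
  ⇒ Femeki fohirwag
No other proto-form is consistent with every reflex, so the reconstruction is *fuhilwag.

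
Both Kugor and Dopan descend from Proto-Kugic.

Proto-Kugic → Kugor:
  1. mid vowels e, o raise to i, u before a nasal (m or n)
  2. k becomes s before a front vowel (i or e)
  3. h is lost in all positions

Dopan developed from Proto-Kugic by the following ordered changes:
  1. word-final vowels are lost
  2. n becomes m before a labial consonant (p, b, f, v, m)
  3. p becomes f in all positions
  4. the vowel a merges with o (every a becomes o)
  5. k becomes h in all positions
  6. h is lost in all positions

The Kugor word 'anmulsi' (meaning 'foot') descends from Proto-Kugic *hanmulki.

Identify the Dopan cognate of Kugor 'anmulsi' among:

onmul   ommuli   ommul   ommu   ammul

ommul

Dopan: *hanmulki
  hanmulki → hanmulk   [apocope]
  hanmulk → hammulk   [nasal place assimilation]
  hammulk (rule 3 does not apply)
  hammulk → hommulk   [vowel merger]
  hommulk → hommulh   [unconditioned shift]
  hommulh → ommul   [h-loss]
  giving Dopan ommul.
Only 'ommul' matches the regular Dopan development of *hanmulki.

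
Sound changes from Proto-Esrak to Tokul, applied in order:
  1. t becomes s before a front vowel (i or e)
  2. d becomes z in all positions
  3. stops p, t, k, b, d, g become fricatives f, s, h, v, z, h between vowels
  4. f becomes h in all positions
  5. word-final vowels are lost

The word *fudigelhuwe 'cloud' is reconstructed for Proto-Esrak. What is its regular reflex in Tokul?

huzihelhuw

Tokul: *fudigelhuwe > fuzigelhuwe > fuzihelhuwe > huzihelhuwe > huzihelhuw  (by unconditioned shift, intervocalic lenition, unconditioned shift, apocope)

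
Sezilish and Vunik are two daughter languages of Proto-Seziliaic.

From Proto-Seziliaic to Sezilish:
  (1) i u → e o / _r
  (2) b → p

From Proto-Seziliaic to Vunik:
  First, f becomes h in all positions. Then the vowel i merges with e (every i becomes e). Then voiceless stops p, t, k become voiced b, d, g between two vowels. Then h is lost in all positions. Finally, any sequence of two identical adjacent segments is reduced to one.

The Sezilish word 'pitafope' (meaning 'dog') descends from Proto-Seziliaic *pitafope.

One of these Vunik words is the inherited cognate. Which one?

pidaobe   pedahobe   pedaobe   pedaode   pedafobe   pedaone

pedaobe

Vunik: *pitafope > pitahope > petahope > pedahobe > pedaobe  (by unconditioned shift, vowel merger, intervocalic voicing, h-loss)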